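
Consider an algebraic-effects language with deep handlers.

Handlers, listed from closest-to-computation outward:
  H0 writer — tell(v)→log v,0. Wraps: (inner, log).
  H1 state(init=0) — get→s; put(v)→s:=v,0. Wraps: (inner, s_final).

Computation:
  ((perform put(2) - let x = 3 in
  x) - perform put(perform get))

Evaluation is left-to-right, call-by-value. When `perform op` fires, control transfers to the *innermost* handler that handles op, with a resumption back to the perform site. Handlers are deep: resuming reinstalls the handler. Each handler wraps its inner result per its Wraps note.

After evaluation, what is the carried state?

Answer: 2

Step-by-step:
put(2) @ H1 ⇒ s:=2
get @ H1 ⇒ 2
put(2) @ H1 ⇒ s:=2
H0 returns (-3, ())
H1 returns ((-3, ()), 2)
= ((-3, ()), 2)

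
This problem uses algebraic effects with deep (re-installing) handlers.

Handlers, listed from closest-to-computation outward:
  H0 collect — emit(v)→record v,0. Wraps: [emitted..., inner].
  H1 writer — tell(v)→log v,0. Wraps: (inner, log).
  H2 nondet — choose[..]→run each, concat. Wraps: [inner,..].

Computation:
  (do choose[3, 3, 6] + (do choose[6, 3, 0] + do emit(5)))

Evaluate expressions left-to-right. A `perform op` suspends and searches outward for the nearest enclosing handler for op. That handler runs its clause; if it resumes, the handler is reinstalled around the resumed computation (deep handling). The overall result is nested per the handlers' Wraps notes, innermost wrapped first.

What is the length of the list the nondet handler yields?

Step-by-step:
choose[3, 3, 6] @ H2
  branch[0] choose=3:
    choose[6, 3, 0] @ H2
      branch[0] choose=6:
        emit(5) @ H0 ⇒ out+=5
        H0 returns [5, 9]
        H1 returns ([5, 9], ())
        H2 returns [([5, 9], ())]
      branch[1] choose=3:
        emit(5) @ H0 ⇒ out+=5
        H0 returns [5, 6]
        H1 returns ([5, 6], ())
        H2 returns [([5, 6], ())]
      branch[2] choose=0:
        emit(5) @ H0 ⇒ out+=5
        H0 returns [5, 3]
        H1 returns ([5, 3], ())
        H2 returns [([5, 3], ())]
  branch[1] choose=3:
    choose[6, 3, 0] @ H2
      branch[0] choose=6:
        emit(5) @ H0 ⇒ out+=5
        H0 returns [5, 9]
        H1 returns ([5, 9], ())
        H2 returns [([5, 9], ())]
      branch[1] choose=3:
        emit(5) @ H0 ⇒ out+=5
        H0 returns [5, 6]
        H1 returns ([5, 6], ())
        H2 returns [([5, 6], ())]
      branch[2] choose=0:
        emit(5) @ H0 ⇒ out+=5
        H0 returns [5, 3]
        H1 returns ([5, 3], ())
        H2 returns [([5, 3], ())]
  branch[2] choose=6:
    choose[6, 3, 0] @ H2
      branch[0] choose=6:
        emit(5) @ H0 ⇒ out+=5
        H0 returns [5, 12]
        H1 returns ([5, 12], ())
        H2 returns [([5, 12], ())]
      branch[1] choose=3:
        emit(5) @ H0 ⇒ out+=5
        H0 returns [5, 9]
        H1 returns ([5, 9], ())
        H2 returns [([5, 9], ())]
      branch[2] choose=0:
        emit(5) @ H0 ⇒ out+=5
        H0 returns [5, 6]
        H1 returns ([5, 6], ())
        H2 returns [([5, 6], ())]
= [([5, 9], ()), ([5, 6], ()), ([5, 3], ()), ([5, 9], ()), ([5, 6], ()), ([5, 3], ()), ([5, 12], ()), ([5, 9], ()), ([5, 6], ())]

Answer: 9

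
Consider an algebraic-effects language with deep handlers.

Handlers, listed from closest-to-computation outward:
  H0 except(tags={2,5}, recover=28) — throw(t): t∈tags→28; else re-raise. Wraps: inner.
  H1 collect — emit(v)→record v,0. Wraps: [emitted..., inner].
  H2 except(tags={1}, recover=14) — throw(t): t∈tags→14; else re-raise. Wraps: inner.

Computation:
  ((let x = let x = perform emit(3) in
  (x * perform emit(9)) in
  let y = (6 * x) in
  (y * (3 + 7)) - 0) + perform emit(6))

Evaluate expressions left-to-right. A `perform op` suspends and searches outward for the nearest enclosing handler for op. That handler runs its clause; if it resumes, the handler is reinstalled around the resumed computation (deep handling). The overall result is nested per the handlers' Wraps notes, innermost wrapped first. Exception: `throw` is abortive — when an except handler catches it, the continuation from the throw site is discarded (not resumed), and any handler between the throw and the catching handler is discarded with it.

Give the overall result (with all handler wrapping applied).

Working:
emit(3) @ H1 ⇒ out+=3
emit(9) @ H1 ⇒ out+=9
emit(6) @ H1 ⇒ out+=6
H0 returns 0
H1 returns [3, 9, 6, 0]
H2 returns [3, 9, 6, 0]
= [3, 9, 6, 0]

Answer: [3, 9, 6, 0]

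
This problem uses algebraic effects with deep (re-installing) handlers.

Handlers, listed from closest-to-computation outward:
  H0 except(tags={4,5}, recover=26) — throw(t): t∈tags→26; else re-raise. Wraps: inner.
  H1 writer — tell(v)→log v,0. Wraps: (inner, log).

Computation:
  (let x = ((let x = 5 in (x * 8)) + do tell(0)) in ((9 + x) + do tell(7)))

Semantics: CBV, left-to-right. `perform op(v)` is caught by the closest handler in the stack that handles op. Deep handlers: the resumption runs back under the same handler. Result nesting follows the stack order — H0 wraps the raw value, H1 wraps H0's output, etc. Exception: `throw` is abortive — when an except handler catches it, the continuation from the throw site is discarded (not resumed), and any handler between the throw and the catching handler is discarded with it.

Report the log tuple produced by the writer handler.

Answer: (0, 7)

Evaluation trace:
tell(0) @ H1 ⇒ log+=0
tell(7) @ H1 ⇒ log+=7
H0 returns 49
H1 returns (49, (0, 7))
= (49, (0, 7))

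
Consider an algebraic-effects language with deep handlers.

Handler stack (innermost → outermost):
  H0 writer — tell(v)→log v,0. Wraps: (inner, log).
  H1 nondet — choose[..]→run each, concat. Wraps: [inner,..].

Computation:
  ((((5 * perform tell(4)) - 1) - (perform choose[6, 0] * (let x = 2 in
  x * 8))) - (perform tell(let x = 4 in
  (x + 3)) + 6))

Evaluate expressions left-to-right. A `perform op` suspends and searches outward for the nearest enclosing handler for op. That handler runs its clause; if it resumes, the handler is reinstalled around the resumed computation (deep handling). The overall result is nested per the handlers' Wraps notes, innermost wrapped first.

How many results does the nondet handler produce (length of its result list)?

Answer: 2

Step-by-step:
tell(4) @ H0 ⇒ log+=4
choose[6, 0] @ H1
  branch[0] choose=6:
    tell(7) @ H0 ⇒ log+=7
    H0 returns (-103, (4, 7))
    H1 returns [(-103, (4, 7))]
  branch[1] choose=0:
    tell(7) @ H0 ⇒ log+=7
    H0 returns (-7, (4, 7))
    H1 returns [(-7, (4, 7))]
= [(-103, (4, 7)), (-7, (4, 7))]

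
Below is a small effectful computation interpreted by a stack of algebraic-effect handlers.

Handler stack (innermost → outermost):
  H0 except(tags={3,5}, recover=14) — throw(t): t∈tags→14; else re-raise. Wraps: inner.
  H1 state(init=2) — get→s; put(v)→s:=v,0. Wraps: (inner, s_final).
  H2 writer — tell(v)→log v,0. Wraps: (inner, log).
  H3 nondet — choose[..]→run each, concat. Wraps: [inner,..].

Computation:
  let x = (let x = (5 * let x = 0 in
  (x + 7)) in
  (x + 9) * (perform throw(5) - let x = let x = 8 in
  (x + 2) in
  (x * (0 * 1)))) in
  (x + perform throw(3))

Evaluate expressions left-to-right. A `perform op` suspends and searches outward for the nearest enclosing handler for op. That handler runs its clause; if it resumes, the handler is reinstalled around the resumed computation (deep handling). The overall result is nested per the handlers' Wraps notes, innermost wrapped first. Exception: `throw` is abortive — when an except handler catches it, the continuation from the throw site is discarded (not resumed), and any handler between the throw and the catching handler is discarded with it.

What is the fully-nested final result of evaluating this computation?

Answer: [((14, 2), ())]

Working:
throw(5) @ H0 caught ⇒ 14
H1 returns (14, 2)
H2 returns ((14, 2), ())
H3 returns [((14, 2), ())]
= [((14, 2), ())]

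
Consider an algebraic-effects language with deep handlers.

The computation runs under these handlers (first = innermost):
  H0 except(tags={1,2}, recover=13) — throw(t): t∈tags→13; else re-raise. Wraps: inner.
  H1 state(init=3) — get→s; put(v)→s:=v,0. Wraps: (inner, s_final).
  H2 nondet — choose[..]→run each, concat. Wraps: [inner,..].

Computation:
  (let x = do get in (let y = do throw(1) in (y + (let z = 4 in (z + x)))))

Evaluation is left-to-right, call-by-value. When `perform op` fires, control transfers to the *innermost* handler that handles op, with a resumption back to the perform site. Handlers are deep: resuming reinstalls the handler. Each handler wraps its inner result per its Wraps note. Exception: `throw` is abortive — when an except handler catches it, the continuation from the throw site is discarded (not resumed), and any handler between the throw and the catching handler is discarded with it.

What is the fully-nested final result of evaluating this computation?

Evaluation trace:
get @ H1 ⇒ 3
throw(1) @ H0 caught ⇒ 13
H1 returns (13, 3)
H2 returns [(13, 3)]
= [(13, 3)]

Answer: [(13, 3)]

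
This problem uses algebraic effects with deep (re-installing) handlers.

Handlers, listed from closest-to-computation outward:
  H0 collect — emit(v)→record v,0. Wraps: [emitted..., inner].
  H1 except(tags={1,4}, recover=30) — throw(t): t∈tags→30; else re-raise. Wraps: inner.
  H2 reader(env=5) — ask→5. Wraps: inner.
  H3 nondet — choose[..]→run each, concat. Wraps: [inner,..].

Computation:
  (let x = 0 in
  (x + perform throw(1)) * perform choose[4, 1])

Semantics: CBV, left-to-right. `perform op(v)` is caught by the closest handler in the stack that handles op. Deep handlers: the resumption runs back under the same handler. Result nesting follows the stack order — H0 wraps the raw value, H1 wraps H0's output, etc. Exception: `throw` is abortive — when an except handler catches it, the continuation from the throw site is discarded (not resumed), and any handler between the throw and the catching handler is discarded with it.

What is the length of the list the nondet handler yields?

Evaluation trace:
throw(1) @ H1 caught ⇒ 30
H2 returns 30
H3 returns [30]
= [30]

Answer: 1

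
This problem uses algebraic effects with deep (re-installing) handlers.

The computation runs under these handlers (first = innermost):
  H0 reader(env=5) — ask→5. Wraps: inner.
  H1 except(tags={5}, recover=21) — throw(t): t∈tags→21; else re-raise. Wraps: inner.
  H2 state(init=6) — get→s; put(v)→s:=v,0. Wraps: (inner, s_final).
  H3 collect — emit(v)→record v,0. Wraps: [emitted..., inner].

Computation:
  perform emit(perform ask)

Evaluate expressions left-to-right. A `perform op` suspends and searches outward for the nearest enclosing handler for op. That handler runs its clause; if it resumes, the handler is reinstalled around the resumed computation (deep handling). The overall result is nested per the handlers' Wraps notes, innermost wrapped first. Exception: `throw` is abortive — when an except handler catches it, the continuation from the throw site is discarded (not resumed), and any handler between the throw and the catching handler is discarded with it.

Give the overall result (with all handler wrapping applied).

Answer: [5, (0, 6)]

Evaluation trace:
ask @ H0 ⇒ 5
emit(5) @ H3 ⇒ out+=5
H0 returns 0
H1 returns 0
H2 returns (0, 6)
H3 returns [5, (0, 6)]
= [5, (0, 6)]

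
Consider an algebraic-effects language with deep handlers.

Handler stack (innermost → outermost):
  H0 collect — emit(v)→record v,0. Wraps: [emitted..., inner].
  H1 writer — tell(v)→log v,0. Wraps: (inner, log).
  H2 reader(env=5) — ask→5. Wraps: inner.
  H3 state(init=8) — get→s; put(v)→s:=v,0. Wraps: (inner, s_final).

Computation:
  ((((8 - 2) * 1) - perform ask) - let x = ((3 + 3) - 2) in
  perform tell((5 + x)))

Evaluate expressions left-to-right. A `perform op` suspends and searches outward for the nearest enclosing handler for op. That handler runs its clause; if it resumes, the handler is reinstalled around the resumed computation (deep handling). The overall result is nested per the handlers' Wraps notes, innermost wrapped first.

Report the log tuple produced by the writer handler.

Answer: (9)

Step-by-step:
ask @ H2 ⇒ 5
tell(9) @ H1 ⇒ log+=9
H0 returns [1]
H1 returns ([1], (9))
H2 returns ([1], (9))
H3 returns (([1], (9)), 8)
= (([1], (9)), 8)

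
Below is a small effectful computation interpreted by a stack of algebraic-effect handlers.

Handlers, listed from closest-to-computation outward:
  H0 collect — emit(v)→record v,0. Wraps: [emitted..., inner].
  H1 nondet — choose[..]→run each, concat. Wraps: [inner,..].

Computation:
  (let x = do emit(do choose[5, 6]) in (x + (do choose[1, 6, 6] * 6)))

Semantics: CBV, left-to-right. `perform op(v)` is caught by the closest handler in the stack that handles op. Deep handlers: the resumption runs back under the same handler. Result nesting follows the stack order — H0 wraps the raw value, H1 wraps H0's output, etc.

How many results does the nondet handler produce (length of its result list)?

Answer: 6

Evaluation trace:
choose[5, 6] @ H1
  branch[0] choose=5:
    emit(5) @ H0 ⇒ out+=5
    choose[1, 6, 6] @ H1
      branch[0] choose=1:
        H0 returns [5, 6]
        H1 returns [[5, 6]]
      branch[1] choose=6:
        H0 returns [5, 36]
        H1 returns [[5, 36]]
      branch[2] choose=6:
        H0 returns [5, 36]
        H1 returns [[5, 36]]
  branch[1] choose=6:
    emit(6) @ H0 ⇒ out+=6
    choose[1, 6, 6] @ H1
      branch[0] choose=1:
        H0 returns [6, 6]
        H1 returns [[6, 6]]
      branch[1] choose=6:
        H0 returns [6, 36]
        H1 returns [[6, 36]]
      branch[2] choose=6:
        H0 returns [6, 36]
        H1 returns [[6, 36]]
= [[5, 6], [5, 36], [5, 36], [6, 6], [6, 36], [6, 36]]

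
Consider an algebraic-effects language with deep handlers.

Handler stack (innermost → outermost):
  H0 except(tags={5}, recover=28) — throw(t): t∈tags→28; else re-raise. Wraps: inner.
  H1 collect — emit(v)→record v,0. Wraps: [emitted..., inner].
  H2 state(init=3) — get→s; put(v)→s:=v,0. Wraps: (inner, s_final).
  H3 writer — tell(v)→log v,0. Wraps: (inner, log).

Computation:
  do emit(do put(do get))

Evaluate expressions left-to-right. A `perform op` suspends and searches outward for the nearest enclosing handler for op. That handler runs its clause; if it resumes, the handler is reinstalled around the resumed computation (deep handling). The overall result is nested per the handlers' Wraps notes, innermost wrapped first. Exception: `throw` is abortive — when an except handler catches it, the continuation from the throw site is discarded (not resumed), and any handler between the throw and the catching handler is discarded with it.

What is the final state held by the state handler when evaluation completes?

Answer: 3

Working:
get @ H2 ⇒ 3
put(3) @ H2 ⇒ s:=3
emit(0) @ H1 ⇒ out+=0
H0 returns 0
H1 returns [0, 0]
H2 returns ([0, 0], 3)
H3 returns (([0, 0], 3), ())
= (([0, 0], 3), ())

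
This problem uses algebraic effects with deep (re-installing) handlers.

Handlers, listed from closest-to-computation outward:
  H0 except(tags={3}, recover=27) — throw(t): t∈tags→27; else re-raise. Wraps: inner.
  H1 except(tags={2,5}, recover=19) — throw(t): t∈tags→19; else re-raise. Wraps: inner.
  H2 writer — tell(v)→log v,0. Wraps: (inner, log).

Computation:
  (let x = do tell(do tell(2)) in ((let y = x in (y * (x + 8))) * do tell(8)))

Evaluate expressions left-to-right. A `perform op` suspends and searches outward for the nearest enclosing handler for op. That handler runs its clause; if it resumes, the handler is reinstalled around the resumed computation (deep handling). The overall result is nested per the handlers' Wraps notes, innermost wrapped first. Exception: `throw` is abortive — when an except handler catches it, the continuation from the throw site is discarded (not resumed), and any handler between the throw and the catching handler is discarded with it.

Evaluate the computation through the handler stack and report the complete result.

Step-by-step:
tell(2) @ H2 ⇒ log+=2
tell(0) @ H2 ⇒ log+=0
tell(8) @ H2 ⇒ log+=8
H0 returns 0
H1 returns 0
H2 returns (0, (2, 0, 8))
= (0, (2, 0, 8))

Answer: (0, (2, 0, 8))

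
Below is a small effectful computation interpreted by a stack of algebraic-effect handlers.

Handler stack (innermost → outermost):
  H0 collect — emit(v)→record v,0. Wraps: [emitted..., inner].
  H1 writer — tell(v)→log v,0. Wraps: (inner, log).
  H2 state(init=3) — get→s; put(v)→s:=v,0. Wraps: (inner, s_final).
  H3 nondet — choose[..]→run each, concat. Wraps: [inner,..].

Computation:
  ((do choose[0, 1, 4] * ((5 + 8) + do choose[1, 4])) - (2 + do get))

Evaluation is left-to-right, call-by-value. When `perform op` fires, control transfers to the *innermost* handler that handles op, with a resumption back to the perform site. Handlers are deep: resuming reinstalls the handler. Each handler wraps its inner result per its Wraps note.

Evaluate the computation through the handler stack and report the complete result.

Working:
choose[0, 1, 4] @ H3
  branch[0] choose=0:
    choose[1, 4] @ H3
      branch[0] choose=1:
        get @ H2 ⇒ 3
        H0 returns [-5]
        H1 returns ([-5], ())
        H2 returns (([-5], ()), 3)
        H3 returns [(([-5], ()), 3)]
      branch[1] choose=4:
        get @ H2 ⇒ 3
        H0 returns [-5]
        H1 returns ([-5], ())
        H2 returns (([-5], ()), 3)
        H3 returns [(([-5], ()), 3)]
  branch[1] choose=1:
    choose[1, 4] @ H3
      branch[0] choose=1:
        get @ H2 ⇒ 3
        H0 returns [9]
        H1 returns ([9], ())
        H2 returns (([9], ()), 3)
        H3 returns [(([9], ()), 3)]
      branch[1] choose=4:
        get @ H2 ⇒ 3
        H0 returns [12]
        H1 returns ([12], ())
        H2 returns (([12], ()), 3)
        H3 returns [(([12], ()), 3)]
  branch[2] choose=4:
    choose[1, 4] @ H3
      branch[0] choose=1:
        get @ H2 ⇒ 3
        H0 returns [51]
        H1 returns ([51], ())
        H2 returns (([51], ()), 3)
        H3 returns [(([51], ()), 3)]
      branch[1] choose=4:
        get @ H2 ⇒ 3
        H0 returns [63]
        H1 returns ([63], ())
        H2 returns (([63], ()), 3)
        H3 returns [(([63], ()), 3)]
= [(([-5], ()), 3), (([-5], ()), 3), (([9], ()), 3), (([12], ()), 3), (([51], ()), 3), (([63], ()), 3)]

Answer: [(([-5], ()), 3), (([-5], ()), 3), (([9], ()), 3), (([12], ()), 3), (([51], ()), 3), (([63], ()), 3)]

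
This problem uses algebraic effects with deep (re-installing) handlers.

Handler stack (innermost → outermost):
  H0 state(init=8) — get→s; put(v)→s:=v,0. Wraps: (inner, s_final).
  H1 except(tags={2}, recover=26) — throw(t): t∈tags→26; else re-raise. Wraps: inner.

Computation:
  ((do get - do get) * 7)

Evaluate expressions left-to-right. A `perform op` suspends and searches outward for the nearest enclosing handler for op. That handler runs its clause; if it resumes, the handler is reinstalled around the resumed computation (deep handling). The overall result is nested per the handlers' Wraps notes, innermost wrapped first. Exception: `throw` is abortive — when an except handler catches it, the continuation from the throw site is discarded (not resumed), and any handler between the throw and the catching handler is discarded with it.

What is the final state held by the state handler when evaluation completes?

Working:
get @ H0 ⇒ 8
get @ H0 ⇒ 8
H0 returns (0, 8)
H1 returns (0, 8)
= (0, 8)

Answer: 8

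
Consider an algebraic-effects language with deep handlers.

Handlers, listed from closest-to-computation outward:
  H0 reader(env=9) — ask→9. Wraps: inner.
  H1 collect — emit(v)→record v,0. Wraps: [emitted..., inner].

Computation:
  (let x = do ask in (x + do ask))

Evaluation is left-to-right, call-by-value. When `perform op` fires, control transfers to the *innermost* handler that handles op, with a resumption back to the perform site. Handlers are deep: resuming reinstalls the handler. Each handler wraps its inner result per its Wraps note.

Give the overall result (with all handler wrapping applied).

Answer: [18]

Step-by-step:
ask @ H0 ⇒ 9
ask @ H0 ⇒ 9
H0 returns 18
H1 returns [18]
= [18]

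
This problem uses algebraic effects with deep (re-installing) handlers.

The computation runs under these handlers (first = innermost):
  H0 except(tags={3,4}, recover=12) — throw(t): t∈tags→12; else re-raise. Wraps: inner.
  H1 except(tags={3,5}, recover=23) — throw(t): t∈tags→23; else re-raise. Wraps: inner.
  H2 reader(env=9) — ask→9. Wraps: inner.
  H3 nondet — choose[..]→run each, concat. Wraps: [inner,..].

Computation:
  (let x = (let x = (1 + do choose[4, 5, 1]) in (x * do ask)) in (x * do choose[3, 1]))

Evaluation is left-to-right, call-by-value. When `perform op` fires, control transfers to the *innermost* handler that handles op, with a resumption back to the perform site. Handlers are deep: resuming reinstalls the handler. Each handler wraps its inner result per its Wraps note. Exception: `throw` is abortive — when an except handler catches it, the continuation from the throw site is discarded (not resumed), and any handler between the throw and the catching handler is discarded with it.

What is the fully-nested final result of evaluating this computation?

Answer: [135, 45, 162, 54, 54, 18]

Working:
choose[4, 5, 1] @ H3
  branch[0] choose=4:
    ask @ H2 ⇒ 9
    choose[3, 1] @ H3
      branch[0] choose=3:
        H0 returns 135
        H1 returns 135
        H2 returns 135
        H3 returns [135]
      branch[1] choose=1:
        H0 returns 45
        H1 returns 45
        H2 returns 45
        H3 returns [45]
  branch[1] choose=5:
    ask @ H2 ⇒ 9
    choose[3, 1] @ H3
      branch[0] choose=3:
        H0 returns 162
        H1 returns 162
        H2 returns 162
        H3 returns [162]
      branch[1] choose=1:
        H0 returns 54
        H1 returns 54
        H2 returns 54
        H3 returns [54]
  branch[2] choose=1:
    ask @ H2 ⇒ 9
    choose[3, 1] @ H3
      branch[0] choose=3:
        H0 returns 54
        H1 returns 54
        H2 returns 54
        H3 returns [54]
      branch[1] choose=1:
        H0 returns 18
        H1 returns 18
        H2 returns 18
        H3 returns [18]
= [135, 45, 162, 54, 54, 18]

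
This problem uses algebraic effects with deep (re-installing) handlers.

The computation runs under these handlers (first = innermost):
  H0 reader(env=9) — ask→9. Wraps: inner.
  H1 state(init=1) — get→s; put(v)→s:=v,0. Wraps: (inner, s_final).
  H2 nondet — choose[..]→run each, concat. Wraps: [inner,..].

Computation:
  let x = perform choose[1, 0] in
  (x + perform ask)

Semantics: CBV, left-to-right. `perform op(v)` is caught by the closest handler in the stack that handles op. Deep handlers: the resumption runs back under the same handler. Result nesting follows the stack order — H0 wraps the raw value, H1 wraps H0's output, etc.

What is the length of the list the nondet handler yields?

Answer: 2

Evaluation trace:
choose[1, 0] @ H2
  branch[0] choose=1:
    ask @ H0 ⇒ 9
    H0 returns 10
    H1 returns (10, 1)
    H2 returns [(10, 1)]
  branch[1] choose=0:
    ask @ H0 ⇒ 9
    H0 returns 9
    H1 returns (9, 1)
    H2 returns [(9, 1)]
= [(10, 1), (9, 1)]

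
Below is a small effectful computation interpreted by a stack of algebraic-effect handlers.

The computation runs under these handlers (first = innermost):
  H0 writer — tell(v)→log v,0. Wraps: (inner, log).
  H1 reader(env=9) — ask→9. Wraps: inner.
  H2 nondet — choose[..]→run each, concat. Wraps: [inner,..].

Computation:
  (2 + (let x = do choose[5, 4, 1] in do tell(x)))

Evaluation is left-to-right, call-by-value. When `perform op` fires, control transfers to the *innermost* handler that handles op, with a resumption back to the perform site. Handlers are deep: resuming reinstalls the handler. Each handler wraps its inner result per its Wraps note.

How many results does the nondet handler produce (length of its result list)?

Step-by-step:
choose[5, 4, 1] @ H2
  branch[0] choose=5:
    tell(5) @ H0 ⇒ log+=5
    H0 returns (2, (5))
    H1 returns (2, (5))
    H2 returns [(2, (5))]
  branch[1] choose=4:
    tell(4) @ H0 ⇒ log+=4
    H0 returns (2, (4))
    H1 returns (2, (4))
    H2 returns [(2, (4))]
  branch[2] choose=1:
    tell(1) @ H0 ⇒ log+=1
    H0 returns (2, (1))
    H1 returns (2, (1))
    H2 returns [(2, (1))]
= [(2, (5)), (2, (4)), (2, (1))]

Answer: 3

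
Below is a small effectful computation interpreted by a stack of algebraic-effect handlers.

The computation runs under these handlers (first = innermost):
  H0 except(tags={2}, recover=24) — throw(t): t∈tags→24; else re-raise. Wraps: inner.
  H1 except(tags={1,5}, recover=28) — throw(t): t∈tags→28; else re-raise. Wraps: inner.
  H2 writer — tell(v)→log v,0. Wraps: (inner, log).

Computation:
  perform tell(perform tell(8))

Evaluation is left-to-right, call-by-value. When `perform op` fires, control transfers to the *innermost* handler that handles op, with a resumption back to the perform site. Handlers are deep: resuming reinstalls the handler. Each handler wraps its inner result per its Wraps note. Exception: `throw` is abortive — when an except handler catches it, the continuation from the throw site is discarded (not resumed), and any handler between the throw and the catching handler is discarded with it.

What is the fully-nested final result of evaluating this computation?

Evaluation trace:
tell(8) @ H2 ⇒ log+=8
tell(0) @ H2 ⇒ log+=0
H0 returns 0
H1 returns 0
H2 returns (0, (8, 0))
= (0, (8, 0))

Answer: (0, (8, 0))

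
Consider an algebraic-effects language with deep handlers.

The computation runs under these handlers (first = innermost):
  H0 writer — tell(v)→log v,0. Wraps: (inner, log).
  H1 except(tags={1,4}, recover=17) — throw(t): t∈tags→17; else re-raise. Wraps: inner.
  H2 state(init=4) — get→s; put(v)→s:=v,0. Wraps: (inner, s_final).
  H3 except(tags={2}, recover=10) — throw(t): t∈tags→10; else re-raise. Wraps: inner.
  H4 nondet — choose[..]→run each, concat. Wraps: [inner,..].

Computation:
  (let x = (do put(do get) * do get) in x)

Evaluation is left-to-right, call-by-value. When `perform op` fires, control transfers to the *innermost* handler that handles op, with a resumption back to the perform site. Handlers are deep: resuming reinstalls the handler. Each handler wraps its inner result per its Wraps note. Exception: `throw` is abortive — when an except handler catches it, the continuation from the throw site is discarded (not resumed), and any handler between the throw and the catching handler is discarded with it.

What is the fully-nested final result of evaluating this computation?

Answer: [((0, ()), 4)]

Evaluation trace:
get @ H2 ⇒ 4
put(4) @ H2 ⇒ s:=4
get @ H2 ⇒ 4
H0 returns (0, ())
H1 returns (0, ())
H2 returns ((0, ()), 4)
H3 returns ((0, ()), 4)
H4 returns [((0, ()), 4)]
= [((0, ()), 4)]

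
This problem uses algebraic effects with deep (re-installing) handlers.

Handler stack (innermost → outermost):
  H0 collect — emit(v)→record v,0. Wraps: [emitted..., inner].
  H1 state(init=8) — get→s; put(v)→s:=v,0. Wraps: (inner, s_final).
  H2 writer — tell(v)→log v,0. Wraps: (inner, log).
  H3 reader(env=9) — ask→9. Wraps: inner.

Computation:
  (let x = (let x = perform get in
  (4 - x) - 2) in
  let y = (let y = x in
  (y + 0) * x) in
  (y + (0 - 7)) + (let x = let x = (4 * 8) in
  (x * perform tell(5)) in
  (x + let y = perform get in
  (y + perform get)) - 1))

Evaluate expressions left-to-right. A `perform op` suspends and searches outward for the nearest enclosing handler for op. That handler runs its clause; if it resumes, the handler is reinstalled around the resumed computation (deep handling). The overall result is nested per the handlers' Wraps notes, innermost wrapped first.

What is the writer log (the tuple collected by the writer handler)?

Answer: (5)

Step-by-step:
get @ H1 ⇒ 8
tell(5) @ H2 ⇒ log+=5
get @ H1 ⇒ 8
get @ H1 ⇒ 8
H0 returns [44]
H1 returns ([44], 8)
H2 returns (([44], 8), (5))
H3 returns (([44], 8), (5))
= (([44], 8), (5))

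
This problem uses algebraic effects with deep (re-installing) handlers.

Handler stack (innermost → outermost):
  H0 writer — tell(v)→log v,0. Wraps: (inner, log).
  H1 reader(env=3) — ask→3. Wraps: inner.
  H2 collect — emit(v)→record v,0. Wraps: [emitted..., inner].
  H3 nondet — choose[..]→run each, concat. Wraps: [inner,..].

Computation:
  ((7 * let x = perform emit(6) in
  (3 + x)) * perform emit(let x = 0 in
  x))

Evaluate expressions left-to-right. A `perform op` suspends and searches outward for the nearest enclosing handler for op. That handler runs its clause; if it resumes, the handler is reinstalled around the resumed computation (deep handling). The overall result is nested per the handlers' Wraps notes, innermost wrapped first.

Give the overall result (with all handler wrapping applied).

Answer: [[6, 0, (0, ())]]

Evaluation trace:
emit(6) @ H2 ⇒ out+=6
emit(0) @ H2 ⇒ out+=0
H0 returns (0, ())
H1 returns (0, ())
H2 returns [6, 0, (0, ())]
H3 returns [[6, 0, (0, ())]]
= [[6, 0, (0, ())]]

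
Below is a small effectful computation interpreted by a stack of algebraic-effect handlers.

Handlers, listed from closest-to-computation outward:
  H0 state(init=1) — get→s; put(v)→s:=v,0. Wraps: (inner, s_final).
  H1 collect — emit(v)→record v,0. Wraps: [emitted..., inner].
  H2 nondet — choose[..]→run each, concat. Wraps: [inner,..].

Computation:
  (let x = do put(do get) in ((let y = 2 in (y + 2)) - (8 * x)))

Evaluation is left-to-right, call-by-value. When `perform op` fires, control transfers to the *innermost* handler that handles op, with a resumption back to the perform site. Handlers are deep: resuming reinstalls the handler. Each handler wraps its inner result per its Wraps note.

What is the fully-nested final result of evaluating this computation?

Step-by-step:
get @ H0 ⇒ 1
put(1) @ H0 ⇒ s:=1
H0 returns (4, 1)
H1 returns [(4, 1)]
H2 returns [[(4, 1)]]
= [[(4, 1)]]

Answer: [[(4, 1)]]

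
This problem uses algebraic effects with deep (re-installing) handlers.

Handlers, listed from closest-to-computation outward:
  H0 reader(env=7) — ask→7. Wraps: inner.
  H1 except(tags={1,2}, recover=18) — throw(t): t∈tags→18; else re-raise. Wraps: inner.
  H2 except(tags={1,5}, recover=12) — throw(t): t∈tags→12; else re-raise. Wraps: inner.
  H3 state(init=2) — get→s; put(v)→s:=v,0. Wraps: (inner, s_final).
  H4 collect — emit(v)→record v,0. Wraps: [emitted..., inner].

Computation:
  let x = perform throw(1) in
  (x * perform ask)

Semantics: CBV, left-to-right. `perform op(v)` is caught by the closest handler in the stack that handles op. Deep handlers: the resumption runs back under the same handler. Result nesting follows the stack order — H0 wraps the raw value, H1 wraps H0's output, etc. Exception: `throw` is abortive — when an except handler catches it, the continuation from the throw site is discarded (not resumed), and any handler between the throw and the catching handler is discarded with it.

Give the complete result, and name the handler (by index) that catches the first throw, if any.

Answer: [(18, 2)] ; first throw caught by: H1

Working:
throw(1) @ H1 caught ⇒ 18
H2 returns 18
H3 returns (18, 2)
H4 returns [(18, 2)]
= [(18, 2)]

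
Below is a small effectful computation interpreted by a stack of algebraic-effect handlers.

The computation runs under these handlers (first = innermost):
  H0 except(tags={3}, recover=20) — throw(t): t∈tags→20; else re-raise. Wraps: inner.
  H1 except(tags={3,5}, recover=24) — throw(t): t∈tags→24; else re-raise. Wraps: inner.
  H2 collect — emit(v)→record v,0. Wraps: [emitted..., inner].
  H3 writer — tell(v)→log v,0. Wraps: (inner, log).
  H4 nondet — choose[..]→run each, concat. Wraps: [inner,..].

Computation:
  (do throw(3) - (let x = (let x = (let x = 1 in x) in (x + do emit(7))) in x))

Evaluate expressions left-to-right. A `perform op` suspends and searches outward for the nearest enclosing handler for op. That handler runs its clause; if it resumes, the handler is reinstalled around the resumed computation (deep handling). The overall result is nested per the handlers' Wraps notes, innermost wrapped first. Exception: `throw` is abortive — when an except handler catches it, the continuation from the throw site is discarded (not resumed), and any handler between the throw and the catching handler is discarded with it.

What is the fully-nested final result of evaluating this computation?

Step-by-step:
throw(3) @ H0 caught ⇒ 20
H1 returns 20
H2 returns [20]
H3 returns ([20], ())
H4 returns [([20], ())]
= [([20], ())]

Answer: [([20], ())]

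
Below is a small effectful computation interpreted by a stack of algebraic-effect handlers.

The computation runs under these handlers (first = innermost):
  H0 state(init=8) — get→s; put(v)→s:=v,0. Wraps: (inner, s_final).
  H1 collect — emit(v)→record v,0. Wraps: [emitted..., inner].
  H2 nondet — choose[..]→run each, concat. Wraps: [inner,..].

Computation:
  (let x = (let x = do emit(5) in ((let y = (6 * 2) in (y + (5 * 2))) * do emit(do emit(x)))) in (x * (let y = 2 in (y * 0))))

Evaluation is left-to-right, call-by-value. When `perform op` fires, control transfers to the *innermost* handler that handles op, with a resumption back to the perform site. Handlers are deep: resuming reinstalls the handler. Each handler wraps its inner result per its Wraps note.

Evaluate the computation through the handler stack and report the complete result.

Answer: [[5, 0, 0, (0, 8)]]

Evaluation trace:
emit(5) @ H1 ⇒ out+=5
emit(0) @ H1 ⇒ out+=0
emit(0) @ H1 ⇒ out+=0
H0 returns (0, 8)
H1 returns [5, 0, 0, (0, 8)]
H2 returns [[5, 0, 0, (0, 8)]]
= [[5, 0, 0, (0, 8)]]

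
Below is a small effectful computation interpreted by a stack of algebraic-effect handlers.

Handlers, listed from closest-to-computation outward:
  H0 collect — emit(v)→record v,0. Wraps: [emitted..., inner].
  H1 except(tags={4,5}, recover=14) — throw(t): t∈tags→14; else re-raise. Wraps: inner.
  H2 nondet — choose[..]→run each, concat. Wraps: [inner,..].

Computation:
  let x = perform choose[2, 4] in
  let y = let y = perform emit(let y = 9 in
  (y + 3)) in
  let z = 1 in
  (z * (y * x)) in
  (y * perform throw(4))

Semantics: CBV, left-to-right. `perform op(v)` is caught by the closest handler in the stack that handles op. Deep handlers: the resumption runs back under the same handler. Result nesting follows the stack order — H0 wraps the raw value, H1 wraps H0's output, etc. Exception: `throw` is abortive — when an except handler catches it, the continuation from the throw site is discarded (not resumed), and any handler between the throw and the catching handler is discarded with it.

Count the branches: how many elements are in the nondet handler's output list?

Answer: 2

Working:
choose[2, 4] @ H2
  branch[0] choose=2:
    emit(12) @ H0 ⇒ out+=12
    throw(4) @ H1 caught ⇒ 14
    H2 returns [14]
  branch[1] choose=4:
    emit(12) @ H0 ⇒ out+=12
    throw(4) @ H1 caught ⇒ 14
    H2 returns [14]
= [14, 14]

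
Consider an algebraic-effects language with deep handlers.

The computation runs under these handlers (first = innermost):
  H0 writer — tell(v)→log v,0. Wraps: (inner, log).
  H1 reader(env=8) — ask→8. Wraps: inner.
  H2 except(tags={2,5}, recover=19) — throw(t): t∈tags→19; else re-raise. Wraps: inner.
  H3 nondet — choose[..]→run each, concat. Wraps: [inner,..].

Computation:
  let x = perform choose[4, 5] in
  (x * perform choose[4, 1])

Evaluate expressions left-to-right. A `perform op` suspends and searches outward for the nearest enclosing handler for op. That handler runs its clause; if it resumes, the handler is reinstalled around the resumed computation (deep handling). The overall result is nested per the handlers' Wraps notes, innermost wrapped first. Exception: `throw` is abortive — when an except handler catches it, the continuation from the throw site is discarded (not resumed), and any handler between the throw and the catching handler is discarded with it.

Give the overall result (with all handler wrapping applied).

Answer: [(16, ()), (4, ()), (20, ()), (5, ())]

Step-by-step:
choose[4, 5] @ H3
  branch[0] choose=4:
    choose[4, 1] @ H3
      branch[0] choose=4:
        H0 returns (16, ())
        H1 returns (16, ())
        H2 returns (16, ())
        H3 returns [(16, ())]
      branch[1] choose=1:
        H0 returns (4, ())
        H1 returns (4, ())
        H2 returns (4, ())
        H3 returns [(4, ())]
  branch[1] choose=5:
    choose[4, 1] @ H3
      branch[0] choose=4:
        H0 returns (20, ())
        H1 returns (20, ())
        H2 returns (20, ())
        H3 returns [(20, ())]
      branch[1] choose=1:
        H0 returns (5, ())
        H1 returns (5, ())
        H2 returns (5, ())
        H3 returns [(5, ())]
= [(16, ()), (4, ()), (20, ()), (5, ())]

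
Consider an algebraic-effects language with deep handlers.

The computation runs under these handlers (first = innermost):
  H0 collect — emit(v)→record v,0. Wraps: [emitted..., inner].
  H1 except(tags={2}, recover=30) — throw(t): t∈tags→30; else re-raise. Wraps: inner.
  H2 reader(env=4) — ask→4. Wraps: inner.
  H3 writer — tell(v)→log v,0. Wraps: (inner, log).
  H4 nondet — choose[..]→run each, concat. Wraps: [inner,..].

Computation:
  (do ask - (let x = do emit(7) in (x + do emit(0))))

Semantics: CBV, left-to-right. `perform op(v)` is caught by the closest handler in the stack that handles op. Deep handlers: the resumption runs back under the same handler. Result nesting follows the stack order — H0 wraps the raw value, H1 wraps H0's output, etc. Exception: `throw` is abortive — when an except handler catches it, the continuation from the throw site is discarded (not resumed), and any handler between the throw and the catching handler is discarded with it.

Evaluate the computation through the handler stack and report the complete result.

Answer: [([7, 0, 4], ())]

Working:
ask @ H2 ⇒ 4
emit(7) @ H0 ⇒ out+=7
emit(0) @ H0 ⇒ out+=0
H0 returns [7, 0, 4]
H1 returns [7, 0, 4]
H2 returns [7, 0, 4]
H3 returns ([7, 0, 4], ())
H4 returns [([7, 0, 4], ())]
= [([7, 0, 4], ())]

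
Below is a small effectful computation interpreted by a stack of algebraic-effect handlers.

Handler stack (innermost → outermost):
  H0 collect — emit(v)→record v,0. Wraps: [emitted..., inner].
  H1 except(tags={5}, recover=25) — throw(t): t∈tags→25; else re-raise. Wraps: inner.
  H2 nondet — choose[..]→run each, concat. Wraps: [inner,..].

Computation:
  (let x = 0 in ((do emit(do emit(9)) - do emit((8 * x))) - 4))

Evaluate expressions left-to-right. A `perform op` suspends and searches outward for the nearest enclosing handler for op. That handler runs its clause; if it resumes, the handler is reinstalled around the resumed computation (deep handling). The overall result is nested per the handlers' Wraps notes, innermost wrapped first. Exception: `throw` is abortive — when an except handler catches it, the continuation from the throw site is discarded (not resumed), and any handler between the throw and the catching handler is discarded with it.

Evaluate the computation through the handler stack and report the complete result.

Step-by-step:
emit(9) @ H0 ⇒ out+=9
emit(0) @ H0 ⇒ out+=0
emit(0) @ H0 ⇒ out+=0
H0 returns [9, 0, 0, -4]
H1 returns [9, 0, 0, -4]
H2 returns [[9, 0, 0, -4]]
= [[9, 0, 0, -4]]

Answer: [[9, 0, 0, -4]]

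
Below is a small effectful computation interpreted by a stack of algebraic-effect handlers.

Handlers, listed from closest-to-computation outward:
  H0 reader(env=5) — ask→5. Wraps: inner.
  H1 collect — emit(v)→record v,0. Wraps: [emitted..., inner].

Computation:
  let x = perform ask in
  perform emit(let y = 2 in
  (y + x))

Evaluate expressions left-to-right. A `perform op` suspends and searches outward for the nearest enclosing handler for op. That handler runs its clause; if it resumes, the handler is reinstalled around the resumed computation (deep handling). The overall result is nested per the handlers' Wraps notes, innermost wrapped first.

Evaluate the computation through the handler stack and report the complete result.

Step-by-step:
ask @ H0 ⇒ 5
emit(7) @ H1 ⇒ out+=7
H0 returns 0
H1 returns [7, 0]
= [7, 0]

Answer: [7, 0]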